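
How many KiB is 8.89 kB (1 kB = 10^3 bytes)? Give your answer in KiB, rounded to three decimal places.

8.89 kB × 1,000 bytes/kB = 8,890 bytes
1 KiB = 1,024 bytes
8,890 / 1,024 = 8.682 KiB

8.682 KiB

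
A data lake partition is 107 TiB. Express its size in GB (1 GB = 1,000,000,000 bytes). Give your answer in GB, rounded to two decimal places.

107 TiB = 107 × 2^40 bytes = 117,647,744,172,032 bytes
1 GB = 10^9 bytes = 1,000,000,000 bytes
117,647,744,172,032 / 1,000,000,000 = 117,647.74 GB

117,647.74 GB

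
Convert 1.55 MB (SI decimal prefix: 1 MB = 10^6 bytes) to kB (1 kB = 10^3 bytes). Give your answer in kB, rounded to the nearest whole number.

1,550 kB

1.55 MB × 1,000,000 bytes/MB = 1,550,000 bytes
1 kB = 10^3 bytes = 1,000 bytes
1,550,000 / 1,000 = 1,550 kB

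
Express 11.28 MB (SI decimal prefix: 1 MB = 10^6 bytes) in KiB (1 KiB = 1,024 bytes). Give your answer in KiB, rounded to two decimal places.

11.28 MB = 11.28 × 10^6 bytes = 11,280,000 bytes
1 KiB = 2^10 bytes = 1,024 bytes
11,280,000 / 1,024 = 11,015.63 KiB

11,015.63 KiB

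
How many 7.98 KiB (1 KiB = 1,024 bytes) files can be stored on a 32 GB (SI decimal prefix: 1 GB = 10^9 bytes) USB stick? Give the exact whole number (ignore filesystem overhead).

Capacity: 32 GB = 32,000,000,000 bytes
Per item: 7.98 KiB = 8,171.52 bytes
⌊32,000,000,000 / 8,171.52⌋ = 3,916,040

3,916,040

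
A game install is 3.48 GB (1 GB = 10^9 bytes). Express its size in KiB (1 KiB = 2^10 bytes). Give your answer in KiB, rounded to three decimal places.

3,398,437.500 KiB

3.48 GB = 3.48 × 10^9 bytes = 3,480,000,000 bytes
1 KiB = 2^10 bytes = 1,024 bytes
3,480,000,000 / 1,024 = 3,398,437.500 KiB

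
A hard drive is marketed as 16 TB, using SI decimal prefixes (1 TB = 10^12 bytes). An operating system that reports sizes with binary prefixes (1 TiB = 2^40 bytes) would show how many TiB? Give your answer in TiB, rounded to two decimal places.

16 TB = 16 × 10^12 bytes = 16,000,000,000,000 bytes
1 TiB = 1,099,511,627,776 bytes
16,000,000,000,000 / 1,099,511,627,776 = 14.55 TiB

14.55 TiB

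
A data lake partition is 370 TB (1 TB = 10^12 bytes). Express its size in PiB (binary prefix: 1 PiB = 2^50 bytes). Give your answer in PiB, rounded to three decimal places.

0.329 PiB

370 TB = 370 × 10^12 bytes = 370,000,000,000,000 bytes
1 PiB = 2^50 bytes = 1,125,899,906,842,624 bytes
370,000,000,000,000 / 1,125,899,906,842,624 = 0.329 PiB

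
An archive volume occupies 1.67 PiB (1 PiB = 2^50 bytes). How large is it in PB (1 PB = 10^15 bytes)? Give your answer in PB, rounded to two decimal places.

1.88 PB

1.67 PiB × 1,125,899,906,842,624 bytes/PiB = 1,880,252,844,427,182.08 bytes
1 PB = 10^15 bytes = 1,000,000,000,000,000 bytes
1,880,252,844,427,182.08 / 1,000,000,000,000,000 = 1.88 PB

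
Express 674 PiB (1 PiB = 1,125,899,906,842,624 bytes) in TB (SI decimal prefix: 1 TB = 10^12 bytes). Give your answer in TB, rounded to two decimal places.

758,856.54 TB

674 PiB × 1,125,899,906,842,624 bytes/PiB = 758,856,537,211,928,576 bytes
1 TB = 1,000,000,000,000 bytes
758,856,537,211,928,576 / 1,000,000,000,000 = 758,856.54 TB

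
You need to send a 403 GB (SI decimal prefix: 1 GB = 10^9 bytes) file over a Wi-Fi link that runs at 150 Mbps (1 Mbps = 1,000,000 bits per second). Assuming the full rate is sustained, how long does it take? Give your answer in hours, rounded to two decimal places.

5.97 hours

403 GB = 403,000,000,000 bytes = 3,224,000,000,000 bits
150 Mbps = 150,000,000 bits/s
time = 3,224,000,000,000 / 150,000,000 = 21,493.3333 s
21,493.3333 s / 3600 = 5.97 hours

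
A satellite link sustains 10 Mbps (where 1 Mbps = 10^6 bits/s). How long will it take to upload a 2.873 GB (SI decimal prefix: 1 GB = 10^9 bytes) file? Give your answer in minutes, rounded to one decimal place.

38.3 minutes

2.873 GB = 2,873,000,000 bytes = 22,984,000,000 bits
10 Mbps = 10,000,000 bits/s
time = 22,984,000,000 / 10,000,000 = 2,298.40 s
2,298.40 s / 60 = 38.3 minutes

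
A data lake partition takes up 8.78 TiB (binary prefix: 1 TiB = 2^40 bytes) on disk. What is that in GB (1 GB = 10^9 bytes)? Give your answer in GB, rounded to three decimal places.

9,653.712 GB

8.78 TiB = 8.78 × 2^40 bytes = 9,653,712,091,873.28 bytes
1 GB = 10^9 bytes = 1,000,000,000 bytes
9,653,712,091,873.28 / 1,000,000,000 = 9,653.712 GB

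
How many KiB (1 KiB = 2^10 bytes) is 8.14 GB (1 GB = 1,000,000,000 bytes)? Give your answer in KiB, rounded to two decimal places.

7,949,218.75 KiB

8.14 GB = 8.14 × 10^9 bytes = 8,140,000,000 bytes
1 KiB = 2^10 bytes = 1,024 bytes
8,140,000,000 / 1,024 = 7,949,218.75 KiB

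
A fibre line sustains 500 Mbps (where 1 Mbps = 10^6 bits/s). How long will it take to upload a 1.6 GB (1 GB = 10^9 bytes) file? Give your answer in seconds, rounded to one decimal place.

1.6 GB = 1,600,000,000 bytes = 12,800,000,000 bits
500 Mbps = 500,000,000 bits/s
time = 12,800,000,000 / 500,000,000 = 25.6 s

25.6 seconds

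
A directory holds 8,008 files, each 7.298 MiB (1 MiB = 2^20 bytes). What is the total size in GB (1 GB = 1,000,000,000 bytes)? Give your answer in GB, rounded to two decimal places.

61.28 GB

Total = 8,008 × 7.298 MiB = 58442.384 MiB
= 58442.384 × 1,048,576 bytes = 61,281,281,245.184 bytes
1 GB = 1,000,000,000 bytes
61,281,281,245.184 / 1,000,000,000 = 61.28 GB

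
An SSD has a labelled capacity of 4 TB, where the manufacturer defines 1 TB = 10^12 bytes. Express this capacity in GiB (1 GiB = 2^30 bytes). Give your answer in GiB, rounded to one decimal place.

4 TB × 1,000,000,000,000 bytes/TB = 4,000,000,000,000 bytes
1 GiB = 2^30 bytes = 1,073,741,824 bytes
4,000,000,000,000 / 1,073,741,824 = 3,725.3 GiB

3,725.3 GiB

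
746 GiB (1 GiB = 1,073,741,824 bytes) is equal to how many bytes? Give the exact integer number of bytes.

801,011,400,704 bytes

746 × 1,073,741,824 = 801,011,400,704 bytes  (1 GiB = 2^30 bytes)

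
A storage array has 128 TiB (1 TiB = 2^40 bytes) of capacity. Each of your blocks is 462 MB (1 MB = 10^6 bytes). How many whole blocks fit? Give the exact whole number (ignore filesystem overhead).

Capacity: 128 TiB = 140,737,488,355,328 bytes
Per item: 462 MB = 462,000,000 bytes
⌊140,737,488,355,328 / 462,000,000⌋ = 304,626

304,626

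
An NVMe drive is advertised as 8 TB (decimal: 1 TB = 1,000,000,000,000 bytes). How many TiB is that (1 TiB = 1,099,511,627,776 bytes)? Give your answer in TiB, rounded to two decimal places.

7.28 TiB

8 TB = 8 × 10^12 bytes = 8,000,000,000,000 bytes
1 TiB = 2^40 bytes = 1,099,511,627,776 bytes
8,000,000,000,000 / 1,099,511,627,776 = 7.28 TiB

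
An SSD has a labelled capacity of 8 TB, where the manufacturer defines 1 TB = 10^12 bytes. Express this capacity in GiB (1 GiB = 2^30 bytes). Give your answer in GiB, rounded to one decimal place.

8 TB × 1,000,000,000,000 bytes/TB = 8,000,000,000,000 bytes
1 GiB = 1,073,741,824 bytes
8,000,000,000,000 / 1,073,741,824 = 7,450.6 GiB

7,450.6 GiB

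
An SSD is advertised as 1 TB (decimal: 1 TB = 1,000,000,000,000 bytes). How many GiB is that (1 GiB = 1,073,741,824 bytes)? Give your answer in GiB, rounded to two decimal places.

1 TB × 1,000,000,000,000 bytes/TB = 1,000,000,000,000 bytes
1 GiB = 2^30 bytes = 1,073,741,824 bytes
1,000,000,000,000 / 1,073,741,824 = 931.32 GiB

931.32 GiB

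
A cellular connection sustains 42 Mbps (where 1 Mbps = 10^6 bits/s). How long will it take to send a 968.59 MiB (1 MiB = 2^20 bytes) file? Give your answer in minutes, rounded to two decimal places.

968.59 MiB = 1,015,640,227.84 bytes = 8,125,121,822.72 bits
42 Mbps = 42,000,000 bits/s
time = 8,125,121,822.72 / 42,000,000 = 193.455 s
193.455 s / 60 = 3.22 minutes

3.22 minutes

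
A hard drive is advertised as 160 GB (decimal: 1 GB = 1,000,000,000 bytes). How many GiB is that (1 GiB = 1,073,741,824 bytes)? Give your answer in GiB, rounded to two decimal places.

160 GB × 1,000,000,000 bytes/GB = 160,000,000,000 bytes
1 GiB = 2^30 bytes = 1,073,741,824 bytes
160,000,000,000 / 1,073,741,824 = 149.01 GiB

149.01 GiB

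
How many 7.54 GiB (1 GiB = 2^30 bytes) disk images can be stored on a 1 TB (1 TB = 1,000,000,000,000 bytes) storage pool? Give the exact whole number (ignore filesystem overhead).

123

Capacity: 1 TB = 1,000,000,000,000 bytes
Per item: 7.54 GiB = 8,096,013,352.96 bytes
⌊1,000,000,000,000 / 8,096,013,352.96⌋ = 123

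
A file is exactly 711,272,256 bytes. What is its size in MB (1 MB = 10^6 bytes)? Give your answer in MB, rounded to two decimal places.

711.27 MB

711,272,256 bytes given.
1 MB = 10^6 bytes = 1,000,000 bytes
711,272,256 / 1,000,000 = 711.27 MB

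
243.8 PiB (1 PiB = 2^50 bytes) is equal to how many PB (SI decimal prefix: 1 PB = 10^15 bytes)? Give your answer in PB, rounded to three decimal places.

243.8 PiB = 243.8 × 2^50 bytes = 274,494,397,288,231,731.2 bytes
1 PB = 1,000,000,000,000,000 bytes
274,494,397,288,231,731.2 / 1,000,000,000,000,000 = 274.494 PB

274.494 PB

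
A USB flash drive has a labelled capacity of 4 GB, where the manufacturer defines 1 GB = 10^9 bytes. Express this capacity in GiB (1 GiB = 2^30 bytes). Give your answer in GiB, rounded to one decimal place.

4 GB = 4 × 10^9 bytes = 4,000,000,000 bytes
1 GiB = 1,073,741,824 bytes
4,000,000,000 / 1,073,741,824 = 3.7 GiB

3.7 GiB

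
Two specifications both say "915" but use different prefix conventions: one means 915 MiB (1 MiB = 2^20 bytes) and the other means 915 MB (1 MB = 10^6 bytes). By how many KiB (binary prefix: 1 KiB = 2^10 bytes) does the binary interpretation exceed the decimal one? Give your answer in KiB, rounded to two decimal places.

915 MiB = 915 × 1,048,576 = 959,447,040 bytes
915 MB = 915 × 1,000,000 = 915,000,000 bytes
difference = 44,447,040 bytes
44,447,040 / 1,024 = 43,405.31 KiB

43,405.31 KiB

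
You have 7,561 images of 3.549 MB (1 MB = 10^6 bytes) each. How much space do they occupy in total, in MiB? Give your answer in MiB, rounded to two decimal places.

Total = 7,561 × 3.549 MB = 26833.989 MB
= 26833.989 × 1,000,000 bytes = 26,833,989,000 bytes
1 MiB = 1,048,576 bytes
26,833,989,000 / 1,048,576 = 25,590.89 MiB

25,590.89 MiB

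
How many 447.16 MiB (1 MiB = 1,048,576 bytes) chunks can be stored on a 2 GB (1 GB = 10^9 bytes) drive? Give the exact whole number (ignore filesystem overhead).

Capacity: 2 GB = 2,000,000,000 bytes
Per item: 447.16 MiB = 468,881,244.16 bytes
⌊2,000,000,000 / 468,881,244.16⌋ = 4

4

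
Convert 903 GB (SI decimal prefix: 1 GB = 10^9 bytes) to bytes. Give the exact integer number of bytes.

903,000,000,000 bytes

903 × 1,000,000,000 = 903,000,000,000 bytes  (1 GB = 10^9 bytes)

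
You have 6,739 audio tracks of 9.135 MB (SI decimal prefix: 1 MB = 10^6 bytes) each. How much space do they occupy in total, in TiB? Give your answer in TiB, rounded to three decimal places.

Total = 6,739 × 9.135 MB = 61560.765 MB
= 61560.765 × 1,000,000 bytes = 61,560,765,000 bytes
1 TiB = 1,099,511,627,776 bytes
61,560,765,000 / 1,099,511,627,776 = 0.056 TiB

0.056 TiB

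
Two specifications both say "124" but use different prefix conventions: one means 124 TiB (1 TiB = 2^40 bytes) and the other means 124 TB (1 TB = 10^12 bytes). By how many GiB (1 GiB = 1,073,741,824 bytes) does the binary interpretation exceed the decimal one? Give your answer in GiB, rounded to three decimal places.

124 TiB = 124 × 1,099,511,627,776 = 136,339,441,844,224 bytes
124 TB = 124 × 1,000,000,000,000 = 124,000,000,000,000 bytes
difference = 12,339,441,844,224 bytes
12,339,441,844,224 / 1,073,741,824 = 11,492.001 GiB

11,492.001 GiB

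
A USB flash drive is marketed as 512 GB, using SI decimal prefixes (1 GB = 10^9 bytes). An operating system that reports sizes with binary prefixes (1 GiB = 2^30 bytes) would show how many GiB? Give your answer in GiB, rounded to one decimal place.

512 GB × 1,000,000,000 bytes/GB = 512,000,000,000 bytes
1 GiB = 2^30 bytes = 1,073,741,824 bytes
512,000,000,000 / 1,073,741,824 = 476.8 GiB

476.8 GiB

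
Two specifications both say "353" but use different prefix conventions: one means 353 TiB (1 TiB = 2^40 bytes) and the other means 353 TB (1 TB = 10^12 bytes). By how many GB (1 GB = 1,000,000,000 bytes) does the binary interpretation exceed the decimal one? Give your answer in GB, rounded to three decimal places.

35,127.605 GB

353 TiB = 353 × 1,099,511,627,776 = 388,127,604,604,928 bytes
353 TB = 353 × 1,000,000,000,000 = 353,000,000,000,000 bytes
difference = 35,127,604,604,928 bytes
35,127,604,604,928 / 1,000,000,000 = 35,127.605 GB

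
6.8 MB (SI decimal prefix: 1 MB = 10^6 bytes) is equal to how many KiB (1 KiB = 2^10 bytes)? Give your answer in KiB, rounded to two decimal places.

6,640.63 KiB

6.8 MB = 6.8 × 10^6 bytes = 6,800,000 bytes
1 KiB = 2^10 bytes = 1,024 bytes
6,800,000 / 1,024 = 6,640.63 KiB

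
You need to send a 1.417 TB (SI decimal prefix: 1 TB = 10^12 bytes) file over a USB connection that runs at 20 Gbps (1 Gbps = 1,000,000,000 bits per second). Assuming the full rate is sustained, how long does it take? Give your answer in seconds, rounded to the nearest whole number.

1.417 TB = 1,417,000,000,000 bytes = 11,336,000,000,000 bits
20 Gbps = 20,000,000,000 bits/s
time = 11,336,000,000,000 / 20,000,000,000 = 567 s

567 seconds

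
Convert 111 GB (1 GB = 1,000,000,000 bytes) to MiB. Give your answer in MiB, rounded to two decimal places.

111 GB = 111 × 10^9 bytes = 111,000,000,000 bytes
1 MiB = 1,048,576 bytes
111,000,000,000 / 1,048,576 = 105,857.85 MiB

105,857.85 MiB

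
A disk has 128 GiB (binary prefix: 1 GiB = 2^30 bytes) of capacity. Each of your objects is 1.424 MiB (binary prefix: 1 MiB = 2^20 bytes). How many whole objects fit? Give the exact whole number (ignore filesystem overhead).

92,044

Capacity: 128 GiB = 137,438,953,472 bytes
Per item: 1.424 MiB = 1,493,172.224 bytes
⌊137,438,953,472 / 1,493,172.224⌋ = 92,044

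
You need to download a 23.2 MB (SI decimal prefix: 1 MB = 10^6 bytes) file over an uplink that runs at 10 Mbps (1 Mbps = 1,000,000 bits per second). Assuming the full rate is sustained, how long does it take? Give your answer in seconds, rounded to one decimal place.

18.6 seconds

23.2 MB = 23,200,000 bytes = 185,600,000 bits
10 Mbps = 10,000,000 bits/s
time = 185,600,000 / 10,000,000 = 18.6 s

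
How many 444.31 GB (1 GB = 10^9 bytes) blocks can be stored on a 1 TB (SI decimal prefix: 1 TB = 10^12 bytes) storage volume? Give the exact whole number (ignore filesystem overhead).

2

Capacity: 1 TB = 1,000,000,000,000 bytes
Per item: 444.31 GB = 444,310,000,000 bytes
⌊1,000,000,000,000 / 444,310,000,000⌋ = 2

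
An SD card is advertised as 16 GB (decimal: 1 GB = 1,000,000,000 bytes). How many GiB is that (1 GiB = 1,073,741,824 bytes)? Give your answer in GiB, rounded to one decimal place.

14.9 GiB

16 GB × 1,000,000,000 bytes/GB = 16,000,000,000 bytes
1 GiB = 1,073,741,824 bytes
16,000,000,000 / 1,073,741,824 = 14.9 GiB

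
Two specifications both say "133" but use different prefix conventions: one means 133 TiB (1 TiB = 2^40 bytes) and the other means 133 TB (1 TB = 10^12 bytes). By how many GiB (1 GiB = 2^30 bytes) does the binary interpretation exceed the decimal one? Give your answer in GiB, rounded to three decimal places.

12,326.098 GiB

133 TiB = 133 × 1,099,511,627,776 = 146,235,046,494,208 bytes
133 TB = 133 × 1,000,000,000,000 = 133,000,000,000,000 bytes
difference = 13,235,046,494,208 bytes
13,235,046,494,208 / 1,073,741,824 = 12,326.098 GiB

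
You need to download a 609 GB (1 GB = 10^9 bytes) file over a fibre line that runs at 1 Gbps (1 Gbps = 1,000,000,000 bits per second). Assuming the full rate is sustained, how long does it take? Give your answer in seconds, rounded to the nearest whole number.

4,872 seconds

609 GB = 609,000,000,000 bytes = 4,872,000,000,000 bits
1 Gbps = 1,000,000,000 bits/s
time = 4,872,000,000,000 / 1,000,000,000 = 4,872 s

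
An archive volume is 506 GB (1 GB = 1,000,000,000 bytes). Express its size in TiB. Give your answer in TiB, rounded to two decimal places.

0.46 TiB

506 GB = 506 × 10^9 bytes = 506,000,000,000 bytes
1 TiB = 2^40 bytes = 1,099,511,627,776 bytes
506,000,000,000 / 1,099,511,627,776 = 0.46 TiB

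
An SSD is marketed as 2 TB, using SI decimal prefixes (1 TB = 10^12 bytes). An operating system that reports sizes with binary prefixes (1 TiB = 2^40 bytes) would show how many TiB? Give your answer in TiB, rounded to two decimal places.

2 TB = 2 × 10^12 bytes = 2,000,000,000,000 bytes
1 TiB = 1,099,511,627,776 bytes
2,000,000,000,000 / 1,099,511,627,776 = 1.82 TiB

1.82 TiB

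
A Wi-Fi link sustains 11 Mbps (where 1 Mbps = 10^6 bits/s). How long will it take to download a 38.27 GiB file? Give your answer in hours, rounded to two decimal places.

38.27 GiB = 41,092,099,604.48 bytes = 328,736,796,835.84 bits
11 Mbps = 11,000,000 bits/s
time = 328,736,796,835.84 / 11,000,000 = 29,885.1633 s
29,885.1633 s / 3600 = 8.30 hours

8.30 hours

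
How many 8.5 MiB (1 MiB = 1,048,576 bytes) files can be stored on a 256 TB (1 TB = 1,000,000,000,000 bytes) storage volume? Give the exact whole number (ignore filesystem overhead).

Capacity: 256 TB = 256,000,000,000,000 bytes
Per item: 8.5 MiB = 8,912,896 bytes
⌊256,000,000,000,000 / 8,912,896⌋ = 28,722,426

28,722,426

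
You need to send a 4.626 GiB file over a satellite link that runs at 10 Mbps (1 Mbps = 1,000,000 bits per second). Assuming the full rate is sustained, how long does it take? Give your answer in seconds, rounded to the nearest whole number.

4.626 GiB = 4,967,129,677.824 bytes = 39,737,037,422.592 bits
10 Mbps = 10,000,000 bits/s
time = 39,737,037,422.592 / 10,000,000 = 3,974 s

3,974 seconds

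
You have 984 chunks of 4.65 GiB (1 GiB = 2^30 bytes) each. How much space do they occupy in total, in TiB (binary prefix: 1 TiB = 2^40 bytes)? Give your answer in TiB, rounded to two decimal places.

4.47 TiB

Total = 984 × 4.65 GiB = 4575.6 GiB
= 4575.6 × 1,073,741,824 bytes = 4,913,013,089,894.4 bytes
1 TiB = 1,099,511,627,776 bytes
4,913,013,089,894.4 / 1,099,511,627,776 = 4.47 TiB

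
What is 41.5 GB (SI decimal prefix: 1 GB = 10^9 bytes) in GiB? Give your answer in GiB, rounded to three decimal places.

41.5 GB = 41.5 × 10^9 bytes = 41,500,000,000 bytes
1 GiB = 1,073,741,824 bytes
41,500,000,000 / 1,073,741,824 = 38.650 GiB

38.650 GiB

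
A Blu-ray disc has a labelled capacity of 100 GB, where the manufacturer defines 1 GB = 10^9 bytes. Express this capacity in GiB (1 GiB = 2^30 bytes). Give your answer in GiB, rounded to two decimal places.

100 GB = 100 × 10^9 bytes = 100,000,000,000 bytes
1 GiB = 1,073,741,824 bytes
100,000,000,000 / 1,073,741,824 = 93.13 GiB

93.13 GiB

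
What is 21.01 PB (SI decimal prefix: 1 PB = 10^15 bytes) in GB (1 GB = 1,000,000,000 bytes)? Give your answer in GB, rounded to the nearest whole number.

21,010,000 GB

21.01 PB × 1,000,000,000,000,000 bytes/PB = 21,010,000,000,000,000 bytes
1 GB = 10^9 bytes = 1,000,000,000 bytes
21,010,000,000,000,000 / 1,000,000,000 = 21,010,000 GB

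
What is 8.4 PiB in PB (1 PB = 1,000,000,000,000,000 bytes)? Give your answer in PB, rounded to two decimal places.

8.4 PiB × 1,125,899,906,842,624 bytes/PiB = 9,457,559,217,478,041.6 bytes
1 PB = 10^15 bytes = 1,000,000,000,000,000 bytes
9,457,559,217,478,041.6 / 1,000,000,000,000,000 = 9.46 PB

9.46 PB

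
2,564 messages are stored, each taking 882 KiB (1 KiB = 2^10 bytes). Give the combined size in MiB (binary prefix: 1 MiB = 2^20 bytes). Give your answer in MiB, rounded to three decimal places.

2,208.445 MiB

Total = 2,564 × 882 KiB = 2,261,448 KiB
= 2,261,448 × 1,024 bytes = 2,315,722,752 bytes
1 MiB = 1,048,576 bytes
2,315,722,752 / 1,048,576 = 2,208.445 MiB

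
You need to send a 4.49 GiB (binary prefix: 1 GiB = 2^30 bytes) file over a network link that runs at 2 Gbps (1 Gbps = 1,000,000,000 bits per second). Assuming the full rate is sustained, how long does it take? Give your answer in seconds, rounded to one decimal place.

19.3 seconds

4.49 GiB = 4,821,100,789.76 bytes = 38,568,806,318.08 bits
2 Gbps = 2,000,000,000 bits/s
time = 38,568,806,318.08 / 2,000,000,000 = 19.3 s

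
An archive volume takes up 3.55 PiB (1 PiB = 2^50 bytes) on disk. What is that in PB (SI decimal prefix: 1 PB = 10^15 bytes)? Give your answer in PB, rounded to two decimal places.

4.00 PB

3.55 PiB = 3.55 × 2^50 bytes = 3,996,944,669,291,315.2 bytes
1 PB = 1,000,000,000,000,000 bytes
3,996,944,669,291,315.2 / 1,000,000,000,000,000 = 4.00 PB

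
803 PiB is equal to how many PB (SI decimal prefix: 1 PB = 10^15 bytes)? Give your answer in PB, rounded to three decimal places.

803 PiB × 1,125,899,906,842,624 bytes/PiB = 904,097,625,194,627,072 bytes
1 PB = 1,000,000,000,000,000 bytes
904,097,625,194,627,072 / 1,000,000,000,000,000 = 904.098 PB

904.098 PB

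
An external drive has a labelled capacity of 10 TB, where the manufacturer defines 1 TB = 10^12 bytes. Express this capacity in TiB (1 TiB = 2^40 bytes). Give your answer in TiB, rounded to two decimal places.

9.09 TiB

10 TB = 10 × 10^12 bytes = 10,000,000,000,000 bytes
1 TiB = 1,099,511,627,776 bytes
10,000,000,000,000 / 1,099,511,627,776 = 9.09 TiB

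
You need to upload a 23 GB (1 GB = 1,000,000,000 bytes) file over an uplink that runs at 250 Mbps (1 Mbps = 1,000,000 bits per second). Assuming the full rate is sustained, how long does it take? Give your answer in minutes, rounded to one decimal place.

23 GB = 23,000,000,000 bytes = 184,000,000,000 bits
250 Mbps = 250,000,000 bits/s
time = 184,000,000,000 / 250,000,000 = 736.00 s
736.00 s / 60 = 12.3 minutes

12.3 minutes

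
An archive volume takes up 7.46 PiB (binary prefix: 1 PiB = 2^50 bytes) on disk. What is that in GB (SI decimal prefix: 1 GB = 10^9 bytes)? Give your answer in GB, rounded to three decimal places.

8,399,213.305 GB

7.46 PiB = 7.46 × 2^50 bytes = 8,399,213,305,045,975.04 bytes
1 GB = 1,000,000,000 bytes
8,399,213,305,045,975.04 / 1,000,000,000 = 8,399,213.305 GB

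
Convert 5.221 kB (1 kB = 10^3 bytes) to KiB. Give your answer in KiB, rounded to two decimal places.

5.221 kB × 1,000 bytes/kB = 5,221 bytes
1 KiB = 2^10 bytes = 1,024 bytes
5,221 / 1,024 = 5.10 KiB

5.10 KiB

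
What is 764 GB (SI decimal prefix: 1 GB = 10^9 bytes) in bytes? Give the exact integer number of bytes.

764,000,000,000 bytes

764 × 1,000,000,000 = 764,000,000,000 bytes  (1 GB = 10^9 bytes)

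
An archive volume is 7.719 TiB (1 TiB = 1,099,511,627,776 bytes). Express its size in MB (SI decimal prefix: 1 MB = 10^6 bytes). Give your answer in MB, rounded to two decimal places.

7.719 TiB = 7.719 × 2^40 bytes = 8,487,130,254,802.944 bytes
1 MB = 10^6 bytes = 1,000,000 bytes
8,487,130,254,802.944 / 1,000,000 = 8,487,130.25 MB

8,487,130.25 MB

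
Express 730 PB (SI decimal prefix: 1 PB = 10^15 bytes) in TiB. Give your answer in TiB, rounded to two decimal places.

730 PB = 730 × 10^15 bytes = 730,000,000,000,000,000 bytes
1 TiB = 2^40 bytes = 1,099,511,627,776 bytes
730,000,000,000,000,000 / 1,099,511,627,776 = 663,931.13 TiB

663,931.13 TiB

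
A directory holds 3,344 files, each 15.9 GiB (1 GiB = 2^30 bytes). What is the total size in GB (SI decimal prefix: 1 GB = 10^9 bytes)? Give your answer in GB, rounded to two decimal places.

57,090.42 GB

Total = 3,344 × 15.9 GiB = 53169.6 GiB
= 53169.6 × 1,073,741,824 bytes = 57,090,423,285,350.4 bytes
1 GB = 1,000,000,000 bytes
57,090,423,285,350.4 / 1,000,000,000 = 57,090.42 GB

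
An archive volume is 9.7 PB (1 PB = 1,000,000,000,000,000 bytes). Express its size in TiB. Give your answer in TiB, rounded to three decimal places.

9.7 PB = 9.7 × 10^15 bytes = 9,700,000,000,000,000 bytes
1 TiB = 1,099,511,627,776 bytes
9,700,000,000,000,000 / 1,099,511,627,776 = 8,822.099 TiB

8,822.099 TiB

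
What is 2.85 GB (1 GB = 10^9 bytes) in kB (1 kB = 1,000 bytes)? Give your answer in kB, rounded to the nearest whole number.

2,850,000 kB

2.85 GB = 2.85 × 10^9 bytes = 2,850,000,000 bytes
1 kB = 1,000 bytes
2,850,000,000 / 1,000 = 2,850,000 kB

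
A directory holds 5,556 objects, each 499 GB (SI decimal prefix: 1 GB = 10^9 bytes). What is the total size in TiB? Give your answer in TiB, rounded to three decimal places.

2,521.523 TiB

Total = 5,556 × 499 GB = 2,772,444 GB
= 2,772,444 × 1,000,000,000 bytes = 2,772,444,000,000,000 bytes
1 TiB = 1,099,511,627,776 bytes
2,772,444,000,000,000 / 1,099,511,627,776 = 2,521.523 TiB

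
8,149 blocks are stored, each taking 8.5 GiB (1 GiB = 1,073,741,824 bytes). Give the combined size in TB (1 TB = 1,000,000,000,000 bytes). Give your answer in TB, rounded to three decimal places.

74.374 TB

Total = 8,149 × 8.5 GiB = 69266.5 GiB
= 69266.5 × 1,073,741,824 bytes = 74,374,338,052,096 bytes
1 TB = 1,000,000,000,000 bytes
74,374,338,052,096 / 1,000,000,000,000 = 74.374 TB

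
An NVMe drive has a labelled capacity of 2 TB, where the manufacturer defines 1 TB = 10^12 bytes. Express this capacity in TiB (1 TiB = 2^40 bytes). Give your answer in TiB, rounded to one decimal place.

2 TB = 2 × 10^12 bytes = 2,000,000,000,000 bytes
1 TiB = 1,099,511,627,776 bytes
2,000,000,000,000 / 1,099,511,627,776 = 1.8 TiB

1.8 TiB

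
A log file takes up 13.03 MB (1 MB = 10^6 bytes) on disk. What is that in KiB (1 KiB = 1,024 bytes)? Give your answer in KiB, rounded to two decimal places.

13.03 MB = 13.03 × 10^6 bytes = 13,030,000 bytes
1 KiB = 2^10 bytes = 1,024 bytes
13,030,000 / 1,024 = 12,724.61 KiB

12,724.61 KiB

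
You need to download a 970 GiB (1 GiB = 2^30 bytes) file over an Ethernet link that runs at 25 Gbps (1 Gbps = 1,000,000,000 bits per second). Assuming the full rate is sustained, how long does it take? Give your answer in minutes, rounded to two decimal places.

5.55 minutes

970 GiB = 1,041,529,569,280 bytes = 8,332,236,554,240 bits
25 Gbps = 25,000,000,000 bits/s
time = 8,332,236,554,240 / 25,000,000,000 = 333.289 s
333.289 s / 60 = 5.55 minutes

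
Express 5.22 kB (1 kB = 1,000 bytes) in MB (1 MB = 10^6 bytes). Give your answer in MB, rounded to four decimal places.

0.0052 MB

5.22 kB × 1,000 bytes/kB = 5,220 bytes
1 MB = 1,000,000 bytes
5,220 / 1,000,000 = 0.0052 MB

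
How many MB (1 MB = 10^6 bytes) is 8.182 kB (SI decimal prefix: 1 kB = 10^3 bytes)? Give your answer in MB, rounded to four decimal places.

8.182 kB = 8.182 × 10^3 bytes = 8,182 bytes
1 MB = 10^6 bytes = 1,000,000 bytes
8,182 / 1,000,000 = 0.0082 MB

0.0082 MB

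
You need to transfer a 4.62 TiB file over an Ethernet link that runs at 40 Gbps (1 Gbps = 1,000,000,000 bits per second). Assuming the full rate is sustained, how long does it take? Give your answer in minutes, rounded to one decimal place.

4.62 TiB = 5,079,743,720,325.12 bytes = 40,637,949,762,600.96 bits
40 Gbps = 40,000,000,000 bits/s
time = 40,637,949,762,600.96 / 40,000,000,000 = 1,015.95 s
1,015.95 s / 60 = 16.9 minutes

16.9 minutes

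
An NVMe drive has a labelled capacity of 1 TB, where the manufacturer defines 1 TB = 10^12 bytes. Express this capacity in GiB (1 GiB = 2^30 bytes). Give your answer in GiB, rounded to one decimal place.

1 TB = 1 × 10^12 bytes = 1,000,000,000,000 bytes
1 GiB = 2^30 bytes = 1,073,741,824 bytes
1,000,000,000,000 / 1,073,741,824 = 931.3 GiB

931.3 GiB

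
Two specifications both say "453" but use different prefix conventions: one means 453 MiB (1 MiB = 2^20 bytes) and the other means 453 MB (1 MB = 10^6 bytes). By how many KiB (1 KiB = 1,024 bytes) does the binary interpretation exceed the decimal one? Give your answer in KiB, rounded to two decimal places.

21,489.19 KiB

453 MiB = 453 × 1,048,576 = 475,004,928 bytes
453 MB = 453 × 1,000,000 = 453,000,000 bytes
difference = 22,004,928 bytes
22,004,928 / 1,024 = 21,489.19 KiB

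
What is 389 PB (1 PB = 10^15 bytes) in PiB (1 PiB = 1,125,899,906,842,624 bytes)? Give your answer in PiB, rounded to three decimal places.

389 PB × 1,000,000,000,000,000 bytes/PB = 389,000,000,000,000,000 bytes
1 PiB = 2^50 bytes = 1,125,899,906,842,624 bytes
389,000,000,000,000,000 / 1,125,899,906,842,624 = 345.501 PiB

345.501 PiB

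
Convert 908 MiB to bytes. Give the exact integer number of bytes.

908 × 1,048,576 = 952,107,008 bytes  (1 MiB = 2^20 bytes)

952,107,008 bytes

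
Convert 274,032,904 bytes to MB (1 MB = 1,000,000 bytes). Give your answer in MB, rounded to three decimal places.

274,032,904 bytes given.
1 MB = 10^6 bytes = 1,000,000 bytes
274,032,904 / 1,000,000 = 274.033 MB

274.033 MB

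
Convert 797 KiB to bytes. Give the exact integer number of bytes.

797 × 1,024 = 816,128 bytes  (1 KiB = 2^10 bytes)

816,128 bytes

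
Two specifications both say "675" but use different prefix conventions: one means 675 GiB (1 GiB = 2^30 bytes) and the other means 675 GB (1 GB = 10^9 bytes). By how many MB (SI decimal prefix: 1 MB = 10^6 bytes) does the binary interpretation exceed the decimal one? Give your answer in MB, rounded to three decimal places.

49,775.731 MB

675 GiB = 675 × 1,073,741,824 = 724,775,731,200 bytes
675 GB = 675 × 1,000,000,000 = 675,000,000,000 bytes
difference = 49,775,731,200 bytes
49,775,731,200 / 1,000,000 = 49,775.731 MB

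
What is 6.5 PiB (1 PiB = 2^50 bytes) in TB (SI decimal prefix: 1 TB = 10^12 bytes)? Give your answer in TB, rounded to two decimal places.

7,318.35 TB

6.5 PiB = 6.5 × 2^50 bytes = 7,318,349,394,477,056 bytes
1 TB = 10^12 bytes = 1,000,000,000,000 bytes
7,318,349,394,477,056 / 1,000,000,000,000 = 7,318.35 TB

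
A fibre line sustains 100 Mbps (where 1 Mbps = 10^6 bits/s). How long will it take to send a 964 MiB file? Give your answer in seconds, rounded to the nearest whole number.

81 seconds

964 MiB = 1,010,827,264 bytes = 8,086,618,112 bits
100 Mbps = 100,000,000 bits/s
time = 8,086,618,112 / 100,000,000 = 81 s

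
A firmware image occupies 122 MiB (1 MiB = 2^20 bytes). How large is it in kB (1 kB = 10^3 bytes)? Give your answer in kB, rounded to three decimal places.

122 MiB = 122 × 2^20 bytes = 127,926,272 bytes
1 kB = 1,000 bytes
127,926,272 / 1,000 = 127,926.272 kB

127,926.272 kB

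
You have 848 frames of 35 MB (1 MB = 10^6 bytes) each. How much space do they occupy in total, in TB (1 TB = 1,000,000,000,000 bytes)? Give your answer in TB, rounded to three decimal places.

0.030 TB

Total = 848 × 35 MB = 29,680 MB
= 29,680 × 1,000,000 bytes = 29,680,000,000 bytes
1 TB = 1,000,000,000,000 bytes
29,680,000,000 / 1,000,000,000,000 = 0.030 TB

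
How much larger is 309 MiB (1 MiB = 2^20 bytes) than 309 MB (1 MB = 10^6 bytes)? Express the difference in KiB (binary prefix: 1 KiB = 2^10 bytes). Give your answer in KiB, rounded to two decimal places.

309 MiB = 309 × 1,048,576 = 324,009,984 bytes
309 MB = 309 × 1,000,000 = 309,000,000 bytes
difference = 15,009,984 bytes
15,009,984 / 1,024 = 14,658.19 KiB

14,658.19 KiB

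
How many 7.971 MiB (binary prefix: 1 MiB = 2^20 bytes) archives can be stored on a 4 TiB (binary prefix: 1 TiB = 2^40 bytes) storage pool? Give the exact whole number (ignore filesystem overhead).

526,195

Capacity: 4 TiB = 4,398,046,511,104 bytes
Per item: 7.971 MiB = 8,358,199.296 bytes
⌊4,398,046,511,104 / 8,358,199.296⌋ = 526,195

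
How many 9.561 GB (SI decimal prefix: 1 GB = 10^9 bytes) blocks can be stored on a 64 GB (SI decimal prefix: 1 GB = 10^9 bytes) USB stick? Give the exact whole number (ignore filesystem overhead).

Capacity: 64 GB = 64,000,000,000 bytes
Per item: 9.561 GB = 9,561,000,000 bytes
⌊64,000,000,000 / 9,561,000,000⌋ = 6

6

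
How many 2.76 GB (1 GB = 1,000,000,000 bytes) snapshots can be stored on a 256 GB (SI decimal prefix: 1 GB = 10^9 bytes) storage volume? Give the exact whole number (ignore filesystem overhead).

92

Capacity: 256 GB = 256,000,000,000 bytes
Per item: 2.76 GB = 2,760,000,000 bytes
⌊256,000,000,000 / 2,760,000,000⌋ = 92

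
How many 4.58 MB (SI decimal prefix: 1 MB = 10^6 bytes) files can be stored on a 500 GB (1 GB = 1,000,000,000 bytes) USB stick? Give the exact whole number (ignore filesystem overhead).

Capacity: 500 GB = 500,000,000,000 bytes
Per item: 4.58 MB = 4,580,000 bytes
⌊500,000,000,000 / 4,580,000⌋ = 109,170

109,170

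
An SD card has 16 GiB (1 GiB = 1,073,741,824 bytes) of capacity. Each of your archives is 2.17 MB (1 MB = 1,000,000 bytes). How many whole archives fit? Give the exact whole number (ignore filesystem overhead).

7,916

Capacity: 16 GiB = 17,179,869,184 bytes
Per item: 2.17 MB = 2,170,000 bytes
⌊17,179,869,184 / 2,170,000⌋ = 7,916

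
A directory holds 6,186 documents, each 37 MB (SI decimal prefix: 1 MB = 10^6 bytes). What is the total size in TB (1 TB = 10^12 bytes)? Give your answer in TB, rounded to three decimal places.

Total = 6,186 × 37 MB = 228,882 MB
= 228,882 × 1,000,000 bytes = 228,882,000,000 bytes
1 TB = 1,000,000,000,000 bytes
228,882,000,000 / 1,000,000,000,000 = 0.229 TB

0.229 TB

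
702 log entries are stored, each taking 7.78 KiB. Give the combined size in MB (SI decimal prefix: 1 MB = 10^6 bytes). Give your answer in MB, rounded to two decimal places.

Total = 702 × 7.78 KiB = 5461.56 KiB
= 5461.56 × 1,024 bytes = 5,592,637.44 bytes
1 MB = 1,000,000 bytes
5,592,637.44 / 1,000,000 = 5.59 MB

5.59 MB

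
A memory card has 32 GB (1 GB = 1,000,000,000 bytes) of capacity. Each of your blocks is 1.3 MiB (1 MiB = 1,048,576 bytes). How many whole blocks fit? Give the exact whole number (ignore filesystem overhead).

Capacity: 32 GB = 32,000,000,000 bytes
Per item: 1.3 MiB = 1,363,148.8 bytes
⌊32,000,000,000 / 1,363,148.8⌋ = 23,475

23,475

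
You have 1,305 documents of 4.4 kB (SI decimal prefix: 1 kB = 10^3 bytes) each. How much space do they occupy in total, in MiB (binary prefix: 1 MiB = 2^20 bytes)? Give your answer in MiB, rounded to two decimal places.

Total = 1,305 × 4.4 kB = 5742 kB
= 5742 × 1,000 bytes = 5,742,000 bytes
1 MiB = 1,048,576 bytes
5,742,000 / 1,048,576 = 5.48 MiB

5.48 MiB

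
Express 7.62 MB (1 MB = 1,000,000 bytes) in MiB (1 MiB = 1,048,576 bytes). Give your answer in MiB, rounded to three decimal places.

7.267 MiB

7.62 MB × 1,000,000 bytes/MB = 7,620,000 bytes
1 MiB = 2^20 bytes = 1,048,576 bytes
7,620,000 / 1,048,576 = 7.267 MiB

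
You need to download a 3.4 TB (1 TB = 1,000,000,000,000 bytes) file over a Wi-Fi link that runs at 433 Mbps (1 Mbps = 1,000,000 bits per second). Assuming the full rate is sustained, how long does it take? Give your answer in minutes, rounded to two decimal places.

3.4 TB = 3,400,000,000,000 bytes = 27,200,000,000,000 bits
433 Mbps = 433,000,000 bits/s
time = 27,200,000,000,000 / 433,000,000 = 62,817.552 s
62,817.552 s / 60 = 1,046.96 minutes

1,046.96 minutes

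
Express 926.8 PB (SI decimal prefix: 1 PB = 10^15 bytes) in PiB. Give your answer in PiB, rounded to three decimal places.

823.164 PiB

926.8 PB × 1,000,000,000,000,000 bytes/PB = 926,800,000,000,000,000 bytes
1 PiB = 1,125,899,906,842,624 bytes
926,800,000,000,000,000 / 1,125,899,906,842,624 = 823.164 PiB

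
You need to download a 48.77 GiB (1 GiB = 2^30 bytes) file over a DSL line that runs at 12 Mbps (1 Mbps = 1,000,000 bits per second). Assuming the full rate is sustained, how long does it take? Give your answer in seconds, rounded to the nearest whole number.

34,911 seconds

48.77 GiB = 52,366,388,756.48 bytes = 418,931,110,051.84 bits
12 Mbps = 12,000,000 bits/s
time = 418,931,110,051.84 / 12,000,000 = 34,911 s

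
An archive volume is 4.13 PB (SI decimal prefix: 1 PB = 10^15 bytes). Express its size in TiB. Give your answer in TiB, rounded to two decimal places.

3,756.21 TiB

4.13 PB = 4.13 × 10^15 bytes = 4,130,000,000,000,000 bytes
1 TiB = 1,099,511,627,776 bytes
4,130,000,000,000,000 / 1,099,511,627,776 = 3,756.21 TiB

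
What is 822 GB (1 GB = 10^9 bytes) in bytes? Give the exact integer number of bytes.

822 × 1,000,000,000 = 822,000,000,000 bytes

822,000,000,000 bytes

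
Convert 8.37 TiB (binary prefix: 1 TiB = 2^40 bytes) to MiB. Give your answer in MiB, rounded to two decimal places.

8,776,581.12 MiB

8.37 TiB = 8.37 × 2^40 bytes = 9,202,912,324,485.12 bytes
1 MiB = 2^20 bytes = 1,048,576 bytes
9,202,912,324,485.12 / 1,048,576 = 8,776,581.12 MiB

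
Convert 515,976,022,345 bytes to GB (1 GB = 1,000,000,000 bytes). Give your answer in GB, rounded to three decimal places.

515,976,022,345 bytes given.
1 GB = 10^9 bytes = 1,000,000,000 bytes
515,976,022,345 / 1,000,000,000 = 515.976 GB

515.976 GB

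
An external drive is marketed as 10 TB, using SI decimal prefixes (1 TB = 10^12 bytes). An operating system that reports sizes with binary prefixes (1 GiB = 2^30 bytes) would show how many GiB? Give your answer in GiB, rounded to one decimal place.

9,313.2 GiB

10 TB × 1,000,000,000,000 bytes/TB = 10,000,000,000,000 bytes
1 GiB = 2^30 bytes = 1,073,741,824 bytes
10,000,000,000,000 / 1,073,741,824 = 9,313.2 GiB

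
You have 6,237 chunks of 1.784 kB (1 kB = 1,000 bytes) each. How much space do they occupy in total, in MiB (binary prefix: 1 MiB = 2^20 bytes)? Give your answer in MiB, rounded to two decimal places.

Total = 6,237 × 1.784 kB = 11126.808 kB
= 11126.808 × 1,000 bytes = 11,126,808 bytes
1 MiB = 1,048,576 bytes
11,126,808 / 1,048,576 = 10.61 MiB

10.61 MiB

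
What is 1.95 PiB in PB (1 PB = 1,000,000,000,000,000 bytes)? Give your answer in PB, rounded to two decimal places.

1.95 PiB × 1,125,899,906,842,624 bytes/PiB = 2,195,504,818,343,116.8 bytes
1 PB = 1,000,000,000,000,000 bytes
2,195,504,818,343,116.8 / 1,000,000,000,000,000 = 2.20 PB

2.20 PB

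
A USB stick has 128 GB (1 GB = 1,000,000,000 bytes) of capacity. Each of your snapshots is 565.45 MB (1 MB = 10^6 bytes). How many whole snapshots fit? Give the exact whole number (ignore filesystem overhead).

226

Capacity: 128 GB = 128,000,000,000 bytes
Per item: 565.45 MB = 565,450,000 bytes
⌊128,000,000,000 / 565,450,000⌋ = 226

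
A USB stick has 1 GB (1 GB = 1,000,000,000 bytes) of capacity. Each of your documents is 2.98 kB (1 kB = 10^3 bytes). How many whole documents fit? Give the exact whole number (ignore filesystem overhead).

Capacity: 1 GB = 1,000,000,000 bytes
Per item: 2.98 kB = 2,980 bytes
⌊1,000,000,000 / 2,980⌋ = 335,570

335,570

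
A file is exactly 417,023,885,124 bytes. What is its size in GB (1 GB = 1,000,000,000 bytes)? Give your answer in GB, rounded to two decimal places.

417.02 GB

417,023,885,124 bytes given.
1 GB = 1,000,000,000 bytes
417,023,885,124 / 1,000,000,000 = 417.02 GB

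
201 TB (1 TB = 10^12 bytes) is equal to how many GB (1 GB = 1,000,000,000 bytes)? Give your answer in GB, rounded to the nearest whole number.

201 TB = 201 × 10^12 bytes = 201,000,000,000,000 bytes
1 GB = 1,000,000,000 bytes
201,000,000,000,000 / 1,000,000,000 = 201,000 GB

201,000 GB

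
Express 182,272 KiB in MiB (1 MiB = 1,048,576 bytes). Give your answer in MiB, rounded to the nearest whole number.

182,272 KiB = 182,272 × 2^10 bytes = 186,646,528 bytes
1 MiB = 1,048,576 bytes
186,646,528 / 1,048,576 = 178 MiB

178 MiB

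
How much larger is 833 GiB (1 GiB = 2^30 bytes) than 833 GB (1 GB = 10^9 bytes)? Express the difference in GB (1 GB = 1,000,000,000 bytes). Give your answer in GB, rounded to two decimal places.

61.43 GB

833 GiB = 833 × 1,073,741,824 = 894,426,939,392 bytes
833 GB = 833 × 1,000,000,000 = 833,000,000,000 bytes
difference = 61,426,939,392 bytes
61,426,939,392 / 1,000,000,000 = 61.43 GB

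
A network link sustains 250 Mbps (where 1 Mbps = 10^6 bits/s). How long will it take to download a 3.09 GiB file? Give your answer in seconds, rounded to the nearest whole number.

3.09 GiB = 3,317,862,236.16 bytes = 26,542,897,889.28 bits
250 Mbps = 250,000,000 bits/s
time = 26,542,897,889.28 / 250,000,000 = 106 s

106 seconds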